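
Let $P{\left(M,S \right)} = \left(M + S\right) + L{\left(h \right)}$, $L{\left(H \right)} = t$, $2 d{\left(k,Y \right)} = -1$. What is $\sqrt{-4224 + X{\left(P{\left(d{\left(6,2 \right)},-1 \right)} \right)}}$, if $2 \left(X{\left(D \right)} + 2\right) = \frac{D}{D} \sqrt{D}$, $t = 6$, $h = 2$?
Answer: $\frac{\sqrt{-16904 + 3 \sqrt{2}}}{2} \approx 65.0 i$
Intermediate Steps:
$d{\left(k,Y \right)} = - \frac{1}{2}$ ($d{\left(k,Y \right)} = \frac{1}{2} \left(-1\right) = - \frac{1}{2}$)
$L{\left(H \right)} = 6$
$P{\left(M,S \right)} = 6 + M + S$ ($P{\left(M,S \right)} = \left(M + S\right) + 6 = 6 + M + S$)
$X{\left(D \right)} = -2 + \frac{\sqrt{D}}{2}$ ($X{\left(D \right)} = -2 + \frac{\frac{D}{D} \sqrt{D}}{2} = -2 + \frac{1 \sqrt{D}}{2} = -2 + \frac{\sqrt{D}}{2}$)
$\sqrt{-4224 + X{\left(P{\left(d{\left(6,2 \right)},-1 \right)} \right)}} = \sqrt{-4224 - \left(2 - \frac{\sqrt{6 - \frac{1}{2} - 1}}{2}\right)} = \sqrt{-4224 - \left(2 - \frac{\sqrt{\frac{9}{2}}}{2}\right)} = \sqrt{-4224 - \left(2 - \frac{\frac{3}{2} \sqrt{2}}{2}\right)} = \sqrt{-4224 - \left(2 - \frac{3 \sqrt{2}}{4}\right)} = \sqrt{-4226 + \frac{3 \sqrt{2}}{4}}$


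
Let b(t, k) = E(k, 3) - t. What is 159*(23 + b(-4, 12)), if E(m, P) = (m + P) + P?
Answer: 7155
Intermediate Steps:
E(m, P) = m + 2*P (E(m, P) = (P + m) + P = m + 2*P)
b(t, k) = 6 + k - t (b(t, k) = (k + 2*3) - t = (k + 6) - t = (6 + k) - t = 6 + k - t)
159*(23 + b(-4, 12)) = 159*(23 + (6 + 12 - 1*(-4))) = 159*(23 + (6 + 12 + 4)) = 159*(23 + 22) = 159*45 = 7155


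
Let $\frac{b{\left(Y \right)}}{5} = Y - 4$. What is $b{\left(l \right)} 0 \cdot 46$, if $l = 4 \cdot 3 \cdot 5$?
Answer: $0$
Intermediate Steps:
$l = 60$ ($l = 12 \cdot 5 = 60$)
$b{\left(Y \right)} = -20 + 5 Y$ ($b{\left(Y \right)} = 5 \left(Y - 4\right) = 5 \left(-4 + Y\right) = -20 + 5 Y$)
$b{\left(l \right)} 0 \cdot 46 = \left(-20 + 5 \cdot 60\right) 0 \cdot 46 = \left(-20 + 300\right) 0 \cdot 46 = 280 \cdot 0 \cdot 46 = 0 \cdot 46 = 0$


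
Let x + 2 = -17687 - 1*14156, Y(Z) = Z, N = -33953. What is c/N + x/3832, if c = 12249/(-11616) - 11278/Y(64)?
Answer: -261494061691/31486110832 ≈ -8.3051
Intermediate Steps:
c = -343201/1936 (c = 12249/(-11616) - 11278/64 = 12249*(-1/11616) - 11278*1/64 = -4083/3872 - 5639/32 = -343201/1936 ≈ -177.27)
x = -31845 (x = -2 + (-17687 - 1*14156) = -2 + (-17687 - 14156) = -2 - 31843 = -31845)
c/N + x/3832 = -343201/1936/(-33953) - 31845/3832 = -343201/1936*(-1/33953) - 31845*1/3832 = 343201/65733008 - 31845/3832 = -261494061691/31486110832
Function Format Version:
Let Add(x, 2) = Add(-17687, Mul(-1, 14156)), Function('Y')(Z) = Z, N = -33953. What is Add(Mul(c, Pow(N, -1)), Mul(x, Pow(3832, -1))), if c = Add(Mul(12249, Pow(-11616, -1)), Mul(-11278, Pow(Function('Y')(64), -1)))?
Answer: Rational(-261494061691, 31486110832) ≈ -8.3051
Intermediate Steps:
c = Rational(-343201, 1936) (c = Add(Mul(12249, Pow(-11616, -1)), Mul(-11278, Pow(64, -1))) = Add(Mul(12249, Rational(-1, 11616)), Mul(-11278, Rational(1, 64))) = Add(Rational(-4083, 3872), Rational(-5639, 32)) = Rational(-343201, 1936) ≈ -177.27)
x = -31845 (x = Add(-2, Add(-17687, Mul(-1, 14156))) = Add(-2, Add(-17687, -14156)) = Add(-2, -31843) = -31845)
Add(Mul(c, Pow(N, -1)), Mul(x, Pow(3832, -1))) = Add(Mul(Rational(-343201, 1936), Pow(-33953, -1)), Mul(-31845, Pow(3832, -1))) = Add(Mul(Rational(-343201, 1936), Rational(-1, 33953)), Mul(-31845, Rational(1, 3832))) = Add(Rational(343201, 65733008), Rational(-31845, 3832)) = Rational(-261494061691, 31486110832)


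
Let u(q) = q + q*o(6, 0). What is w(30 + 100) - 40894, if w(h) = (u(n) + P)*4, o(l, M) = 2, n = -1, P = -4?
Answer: -40922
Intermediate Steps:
u(q) = 3*q (u(q) = q + q*2 = q + 2*q = 3*q)
w(h) = -28 (w(h) = (3*(-1) - 4)*4 = (-3 - 4)*4 = -7*4 = -28)
w(30 + 100) - 40894 = -28 - 40894 = -40922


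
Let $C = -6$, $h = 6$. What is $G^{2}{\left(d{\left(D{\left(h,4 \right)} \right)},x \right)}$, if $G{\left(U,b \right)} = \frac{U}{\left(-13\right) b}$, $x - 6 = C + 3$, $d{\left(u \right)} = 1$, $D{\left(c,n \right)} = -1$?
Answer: $\frac{1}{1521} \approx 0.00065746$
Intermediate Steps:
$x = 3$ ($x = 6 + \left(-6 + 3\right) = 6 - 3 = 3$)
$G{\left(U,b \right)} = - \frac{U}{13 b}$ ($G{\left(U,b \right)} = U \left(- \frac{1}{13 b}\right) = - \frac{U}{13 b}$)
$G^{2}{\left(d{\left(D{\left(h,4 \right)} \right)},x \right)} = \left(\left(- \frac{1}{13}\right) 1 \cdot \frac{1}{3}\right)^{2} = \left(- \frac{1}{39}\right)^{2} = \frac{1}{1521}$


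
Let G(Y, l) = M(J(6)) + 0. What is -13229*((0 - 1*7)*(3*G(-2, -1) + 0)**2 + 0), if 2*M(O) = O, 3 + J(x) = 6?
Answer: 7500843/4 ≈ 1.8752e+6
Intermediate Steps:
J(x) = 3 (J(x) = -3 + 6 = 3)
M(O) = O/2
G(Y, l) = 3/2 (G(Y, l) = (1/2)*3 + 0 = 3/2 + 0 = 3/2)
-13229*((0 - 1*7)*(3*G(-2, -1) + 0)**2 + 0) = -13229*((0 - 1*7)*(3*(3/2) + 0)**2 + 0) = -13229*((0 - 7)*(9/2 + 0)**2 + 0) = -13229*(-7*(9/2)**2 + 0) = -13229*(-7*81/4 + 0) = -13229*(-567/4 + 0) = -13229*(-567/4) = 7500843/4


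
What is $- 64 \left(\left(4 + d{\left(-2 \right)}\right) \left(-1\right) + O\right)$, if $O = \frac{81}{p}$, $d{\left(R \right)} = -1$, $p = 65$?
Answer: $\frac{7296}{65} \approx 112.25$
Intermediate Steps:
$O = \frac{81}{65} \approx 1.2462$
$- 64 \left(\left(4 + d{\left(-2 \right)}\right) \left(-1\right) + O\right) = - 64 \left(\left(4 - 1\right) \left(-1\right) + \frac{81}{65}\right) = - 64 \left(3 \left(-1\right) + \frac{81}{65}\right) = - 64 \left(-3 + \frac{81}{65}\right) = \left(-64\right) \left(- \frac{114}{65}\right) = \frac{7296}{65}$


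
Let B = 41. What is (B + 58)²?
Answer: 9801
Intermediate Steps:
(B + 58)² = (41 + 58)² = 99² = 9801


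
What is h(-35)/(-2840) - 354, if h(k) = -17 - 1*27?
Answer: -251329/710 ≈ -353.98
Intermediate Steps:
h(k) = -44 (h(k) = -17 - 27 = -44)
h(-35)/(-2840) - 354 = -44/(-2840) - 354 = -44*(-1/2840) - 354 = 11/710 - 354 = -251329/710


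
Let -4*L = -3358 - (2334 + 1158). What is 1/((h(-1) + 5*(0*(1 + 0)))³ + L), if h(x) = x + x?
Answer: 2/3409 ≈ 0.00058668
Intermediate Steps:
h(x) = 2*x
L = 3425/2 (L = -(-3358 - (2334 + 1158))/4 = -(-3358 - 1*3492)/4 = -(-3358 - 3492)/4 = -¼*(-6850) = 3425/2 ≈ 1712.5)
1/((h(-1) + 5*(0*(1 + 0)))³ + L) = 1/((2*(-1) + 5*(0*(1 + 0)))³ + 3425/2) = 1/((-2 + 5*(0*1))³ + 3425/2) = 1/((-2 + 5*0)³ + 3425/2) = 1/((-2 + 0)³ + 3425/2) = 1/((-2)³ + 3425/2) = 1/(-8 + 3425/2) = 1/(3409/2) = 2/3409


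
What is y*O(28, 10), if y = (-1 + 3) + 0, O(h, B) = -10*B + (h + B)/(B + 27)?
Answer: -7324/37 ≈ -197.95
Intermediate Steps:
O(h, B) = -10*B + (B + h)/(27 + B)
y = 2 (y = 2 + 0 = 2)
y*O(28, 10) = 2*((28 - 269*10 - 10*10**2)/(27 + 10)) = 2*((28 - 2690 - 10*100)/37) = 2*((28 - 2690 - 1000)/37) = 2*((1/37)*(-3662)) = 2*(-3662/37) = -7324/37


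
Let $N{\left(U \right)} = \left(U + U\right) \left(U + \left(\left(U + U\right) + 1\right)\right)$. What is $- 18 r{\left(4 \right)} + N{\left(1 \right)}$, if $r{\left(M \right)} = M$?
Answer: $-64$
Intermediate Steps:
$N{\left(U \right)} = 2 U \left(1 + 3 U\right)$ ($N{\left(U \right)} = 2 U \left(U + \left(2 U + 1\right)\right) = 2 U \left(U + \left(1 + 2 U\right)\right) = 2 U \left(1 + 3 U\right)$)
$- 18 r{\left(4 \right)} + N{\left(1 \right)} = \left(-18\right) 4 + 2 \cdot 1 \left(1 + 3 \cdot 1\right) = -72 + 2 \cdot 1 \left(1 + 3\right) = -72 + 2 \cdot 1 \cdot 4 = -72 + 8 = -64$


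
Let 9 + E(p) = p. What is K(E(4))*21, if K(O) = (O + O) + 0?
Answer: -210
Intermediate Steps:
E(p) = -9 + p
K(O) = 2*O (K(O) = 2*O + 0 = 2*O)
K(E(4))*21 = (2*(-9 + 4))*21 = (2*(-5))*21 = -10*21 = -210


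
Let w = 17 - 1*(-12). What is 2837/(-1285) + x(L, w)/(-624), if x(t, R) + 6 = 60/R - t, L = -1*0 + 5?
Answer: -51005537/23253360 ≈ -2.1935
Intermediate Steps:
w = 29 (w = 17 + 12 = 29)
L = 5 (L = 0 + 5 = 5)
x(t, R) = -6 - t + 60/R (x(t, R) = -6 + (60/R - t) = -6 + (-t + 60/R) = -6 - t + 60/R)
2837/(-1285) + x(L, w)/(-624) = 2837/(-1285) + (-6 - 1*5 + 60/29)/(-624) = 2837*(-1/1285) + (-6 - 5 + 60*(1/29))*(-1/624) = -2837/1285 + (-6 - 5 + 60/29)*(-1/624) = -2837/1285 - 259/29*(-1/624) = -2837/1285 + 259/18096 = -51005537/23253360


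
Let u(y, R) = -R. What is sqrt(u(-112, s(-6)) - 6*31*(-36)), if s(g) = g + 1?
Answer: sqrt(6701) ≈ 81.860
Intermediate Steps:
s(g) = 1 + g
sqrt(u(-112, s(-6)) - 6*31*(-36)) = sqrt(-(1 - 6) - 6*31*(-36)) = sqrt(-1*(-5) - 186*(-36)) = sqrt(5 + 6696) = sqrt(6701)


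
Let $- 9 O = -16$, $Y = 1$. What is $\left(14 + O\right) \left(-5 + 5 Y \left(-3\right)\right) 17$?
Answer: $- \frac{48280}{9} \approx -5364.4$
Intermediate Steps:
$O = \frac{16}{9}$ ($O = \left(- \frac{1}{9}\right) \left(-16\right) = \frac{16}{9} \approx 1.7778$)
$\left(14 + O\right) \left(-5 + 5 Y \left(-3\right)\right) 17 = \left(14 + \frac{16}{9}\right) \left(-5 + 5 \cdot 1 \left(-3\right)\right) 17 = \frac{142 \left(-5 + 5 \left(-3\right)\right)}{9} \cdot 17 = \frac{142 \left(-5 - 15\right)}{9} \cdot 17 = \frac{142}{9} \left(-20\right) 17 = \left(- \frac{2840}{9}\right) 17 = - \frac{48280}{9}$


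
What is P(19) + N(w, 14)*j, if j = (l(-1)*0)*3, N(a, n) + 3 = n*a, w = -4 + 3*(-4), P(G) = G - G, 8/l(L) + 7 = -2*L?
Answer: 0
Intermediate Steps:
l(L) = 8/(-7 - 2*L)
P(G) = 0
w = -16 (w = -4 - 12 = -16)
N(a, n) = -3 + a*n (N(a, n) = -3 + n*a = -3 + a*n)
j = 0 (j = (-8/(7 + 2*(-1))*0)*3 = (-8/(7 - 2)*0)*3 = (-8/5*0)*3 = (-8*1/5*0)*3 = -8/5*0*3 = 0*3 = 0)
P(19) + N(w, 14)*j = 0 + (-3 - 16*14)*0 = 0 + (-3 - 224)*0 = 0 - 227*0 = 0 + 0 = 0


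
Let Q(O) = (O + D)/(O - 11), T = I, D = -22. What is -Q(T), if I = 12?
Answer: 10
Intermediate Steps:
T = 12
Q(O) = (-22 + O)/(-11 + O) (Q(O) = (O - 22)/(O - 11) = (-22 + O)/(-11 + O))
-Q(T) = -(-22 + 12)/(-11 + 12) = -(-10)/1 = -(-10) = -1*(-10) = 10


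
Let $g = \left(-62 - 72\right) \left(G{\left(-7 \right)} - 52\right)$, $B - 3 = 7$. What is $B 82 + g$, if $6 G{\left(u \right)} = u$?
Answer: $\frac{23833}{3} \approx 7944.3$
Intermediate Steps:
$B = 10$ ($B = 3 + 7 = 10$)
$G{\left(u \right)} = \frac{u}{6}$
$g = \frac{21373}{3}$ ($g = \left(-62 - 72\right) \left(\frac{1}{6} \left(-7\right) - 52\right) = - 134 \left(- \frac{7}{6} - 52\right) = \left(-134\right) \left(- \frac{319}{6}\right) = \frac{21373}{3} \approx 7124.3$)
$B 82 + g = 10 \cdot 82 + \frac{21373}{3} = 820 + \frac{21373}{3} = \frac{23833}{3}$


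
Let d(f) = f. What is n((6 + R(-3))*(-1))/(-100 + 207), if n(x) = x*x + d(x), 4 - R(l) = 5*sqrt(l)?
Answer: 15/107 - 95*I*sqrt(3)/107 ≈ 0.14019 - 1.5378*I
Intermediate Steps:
R(l) = 4 - 5*sqrt(l)
n(x) = x + x**2 (n(x) = x*x + x = x**2 + x = x + x**2)
n((6 + R(-3))*(-1))/(-100 + 207) = (((6 + (4 - 5*I*sqrt(3)))*(-1))*(1 + (6 + (4 - 5*I*sqrt(3)))*(-1)))/(-100 + 207) = (((6 + (4 - 5*I*sqrt(3)))*(-1))*(1 + (6 + (4 - 5*I*sqrt(3)))*(-1)))/107 = (((6 + (4 - 5*I*sqrt(3)))*(-1))*(1 + (6 + (4 - 5*I*sqrt(3)))*(-1)))*(1/107) = (((10 - 5*I*sqrt(3))*(-1))*(1 + (10 - 5*I*sqrt(3))*(-1)))*(1/107) = ((-10 + 5*I*sqrt(3))*(1 + (-10 + 5*I*sqrt(3))))*(1/107) = ((-10 + 5*I*sqrt(3))*(-9 + 5*I*sqrt(3)))*(1/107) = (-10 + 5*I*sqrt(3))*(-9 + 5*I*sqrt(3))/107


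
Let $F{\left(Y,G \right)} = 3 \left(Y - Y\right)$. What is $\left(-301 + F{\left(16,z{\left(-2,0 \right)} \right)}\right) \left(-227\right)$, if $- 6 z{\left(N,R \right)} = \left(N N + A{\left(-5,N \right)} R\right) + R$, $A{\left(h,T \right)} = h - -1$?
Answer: $68327$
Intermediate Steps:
$A{\left(h,T \right)} = 1 + h$ ($A{\left(h,T \right)} = h + 1 = 1 + h$)
$z{\left(N,R \right)} = \frac{R}{2} - \frac{N^{2}}{6}$ ($z{\left(N,R \right)} = - \frac{\left(N N + \left(1 - 5\right) R\right) + R}{6} = - \frac{\left(N^{2} - 4 R\right) + R}{6} = - \frac{N^{2} - 3 R}{6} = \frac{R}{2} - \frac{N^{2}}{6}$)
$F{\left(Y,G \right)} = 0$ ($F{\left(Y,G \right)} = 3 \cdot 0 = 0$)
$\left(-301 + F{\left(16,z{\left(-2,0 \right)} \right)}\right) \left(-227\right) = \left(-301 + 0\right) \left(-227\right) = \left(-301\right) \left(-227\right) = 68327$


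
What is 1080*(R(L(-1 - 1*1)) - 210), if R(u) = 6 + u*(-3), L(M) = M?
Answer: -213840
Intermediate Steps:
R(u) = 6 - 3*u
1080*(R(L(-1 - 1*1)) - 210) = 1080*((6 - 3*(-1 - 1*1)) - 210) = 1080*((6 - 3*(-1 - 1)) - 210) = 1080*((6 - 3*(-2)) - 210) = 1080*((6 + 6) - 210) = 1080*(12 - 210) = 1080*(-198) = -213840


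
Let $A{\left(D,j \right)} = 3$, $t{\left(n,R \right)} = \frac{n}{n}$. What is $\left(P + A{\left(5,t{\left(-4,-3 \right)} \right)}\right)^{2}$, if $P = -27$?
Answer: $576$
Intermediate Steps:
$t{\left(n,R \right)} = 1$
$\left(P + A{\left(5,t{\left(-4,-3 \right)} \right)}\right)^{2} = \left(-27 + 3\right)^{2} = \left(-24\right)^{2} = 576$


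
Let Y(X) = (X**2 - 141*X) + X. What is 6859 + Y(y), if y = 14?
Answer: 5095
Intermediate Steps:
Y(X) = X**2 - 140*X
6859 + Y(y) = 6859 + 14*(-140 + 14) = 6859 + 14*(-126) = 6859 - 1764 = 5095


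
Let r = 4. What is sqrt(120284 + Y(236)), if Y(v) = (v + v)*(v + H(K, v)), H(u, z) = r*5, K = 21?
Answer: 2*sqrt(60279) ≈ 491.04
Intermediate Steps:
H(u, z) = 20 (H(u, z) = 4*5 = 20)
Y(v) = 2*v*(20 + v) (Y(v) = (v + v)*(v + 20) = (2*v)*(20 + v) = 2*v*(20 + v))
sqrt(120284 + Y(236)) = sqrt(120284 + 2*236*(20 + 236)) = sqrt(120284 + 2*236*256) = sqrt(120284 + 120832) = sqrt(241116) = 2*sqrt(60279)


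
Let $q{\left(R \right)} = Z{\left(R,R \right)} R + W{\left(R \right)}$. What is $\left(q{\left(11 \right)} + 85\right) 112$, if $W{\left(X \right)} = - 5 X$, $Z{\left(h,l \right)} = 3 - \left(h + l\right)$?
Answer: $-20048$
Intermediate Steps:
$Z{\left(h,l \right)} = 3 - h - l$ ($Z{\left(h,l \right)} = 3 - \left(h + l\right) = 3 - h - l$)
$q{\left(R \right)} = - 5 R + R \left(3 - 2 R\right)$ ($q{\left(R \right)} = \left(3 - R - R\right) R - 5 R = \left(3 - 2 R\right) R - 5 R = R \left(3 - 2 R\right) - 5 R = - 5 R + R \left(3 - 2 R\right)$)
$\left(q{\left(11 \right)} + 85\right) 112 = \left(2 \cdot 11 \left(-1 - 11\right) + 85\right) 112 = \left(2 \cdot 11 \left(-12\right) + 85\right) 112 = \left(-264 + 85\right) 112 = \left(-179\right) 112 = -20048$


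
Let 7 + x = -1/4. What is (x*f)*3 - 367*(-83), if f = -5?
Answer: 122279/4 ≈ 30570.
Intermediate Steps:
x = -29/4 (x = -7 - 1/4 = -7 - 1*¼ = -7 - ¼ = -29/4 ≈ -7.2500)
(x*f)*3 - 367*(-83) = -29/4*(-5)*3 - 367*(-83) = (145/4)*3 + 30461 = 435/4 + 30461 = 122279/4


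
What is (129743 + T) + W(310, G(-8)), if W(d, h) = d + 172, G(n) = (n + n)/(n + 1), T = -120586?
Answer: 9639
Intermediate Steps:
G(n) = 2*n/(1 + n) (G(n) = (2*n)/(1 + n) = 2*n/(1 + n))
W(d, h) = 172 + d
(129743 + T) + W(310, G(-8)) = (129743 - 120586) + (172 + 310) = 9157 + 482 = 9639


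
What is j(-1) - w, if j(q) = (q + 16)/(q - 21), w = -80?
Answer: 1745/22 ≈ 79.318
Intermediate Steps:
j(q) = (16 + q)/(-21 + q)
j(-1) - w = (16 - 1)/(-21 - 1) - 1*(-80) = 15/(-22) + 80 = -1/22*15 + 80 = -15/22 + 80 = 1745/22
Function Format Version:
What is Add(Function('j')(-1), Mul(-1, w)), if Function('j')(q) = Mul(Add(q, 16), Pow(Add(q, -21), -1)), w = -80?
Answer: Rational(1745, 22) ≈ 79.318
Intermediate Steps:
Function('j')(q) = Mul(Pow(Add(-21, q), -1), Add(16, q)) (Function('j')(q) = Mul(Add(16, q), Pow(Add(-21, q), -1)) = Mul(Pow(Add(-21, q), -1), Add(16, q)))
Add(Function('j')(-1), Mul(-1, w)) = Add(Mul(Pow(Add(-21, -1), -1), Add(16, -1)), Mul(-1, -80)) = Add(Mul(Pow(-22, -1), 15), 80) = Add(Mul(Rational(-1, 22), 15), 80) = Add(Rational(-15, 22), 80) = Rational(1745, 22)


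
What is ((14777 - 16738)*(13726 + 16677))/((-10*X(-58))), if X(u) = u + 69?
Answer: 59620283/110 ≈ 5.4200e+5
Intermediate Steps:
X(u) = 69 + u
((14777 - 16738)*(13726 + 16677))/((-10*X(-58))) = ((14777 - 16738)*(13726 + 16677))/((-10*(69 - 58))) = (-1961*30403)/((-10*11)) = -59620283/(-110) = -59620283*(-1/110) = 59620283/110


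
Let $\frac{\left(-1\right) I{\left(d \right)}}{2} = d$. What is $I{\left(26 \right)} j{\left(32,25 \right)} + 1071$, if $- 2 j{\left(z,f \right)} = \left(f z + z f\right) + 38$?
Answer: $43659$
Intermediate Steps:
$j{\left(z,f \right)} = -19 - f z$ ($j{\left(z,f \right)} = - \frac{\left(f z + z f\right) + 38}{2} = - \frac{\left(f z + f z\right) + 38}{2} = - \frac{2 f z + 38}{2} = - \frac{38 + 2 f z}{2} = -19 - f z$)
$I{\left(d \right)} = - 2 d$
$I{\left(26 \right)} j{\left(32,25 \right)} + 1071 = \left(-2\right) 26 \left(-19 - 25 \cdot 32\right) + 1071 = - 52 \left(-19 - 800\right) + 1071 = \left(-52\right) \left(-819\right) + 1071 = 42588 + 1071 = 43659$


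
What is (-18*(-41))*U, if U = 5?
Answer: 3690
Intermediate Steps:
(-18*(-41))*U = -18*(-41)*5 = 738*5 = 3690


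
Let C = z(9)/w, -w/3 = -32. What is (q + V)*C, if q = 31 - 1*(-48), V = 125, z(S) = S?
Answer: 153/8 ≈ 19.125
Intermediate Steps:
w = 96 (w = -3*(-32) = 96)
q = 79 (q = 31 + 48 = 79)
C = 3/32 (C = 9/96 = 9*(1/96) = 3/32 ≈ 0.093750)
(q + V)*C = (79 + 125)*(3/32) = 204*(3/32) = 153/8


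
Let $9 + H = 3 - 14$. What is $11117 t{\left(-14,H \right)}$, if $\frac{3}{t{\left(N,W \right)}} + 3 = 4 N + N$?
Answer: $- \frac{33351}{73} \approx -456.86$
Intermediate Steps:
$H = -20$ ($H = -9 + \left(3 - 14\right) = -9 - 11 = -20$)
$t{\left(N,W \right)} = \frac{3}{-3 + 5 N}$ ($t{\left(N,W \right)} = \frac{3}{-3 + \left(4 N + N\right)} = \frac{3}{-3 + 5 N}$)
$11117 t{\left(-14,H \right)} = 11117 \frac{3}{-3 + 5 \left(-14\right)} = 11117 \frac{3}{-3 - 70} = 11117 \frac{3}{-73} = 11117 \cdot 3 \left(- \frac{1}{73}\right) = 11117 \left(- \frac{3}{73}\right) = - \frac{33351}{73}$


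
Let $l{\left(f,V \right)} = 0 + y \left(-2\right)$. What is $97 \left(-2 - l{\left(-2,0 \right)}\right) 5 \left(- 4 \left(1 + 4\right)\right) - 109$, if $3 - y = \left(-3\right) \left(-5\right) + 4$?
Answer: $329691$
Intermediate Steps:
$y = -16$ ($y = 3 - \left(\left(-3\right) \left(-5\right) + 4\right) = 3 - \left(15 + 4\right) = 3 - 19 = -16$)
$l{\left(f,V \right)} = 32$ ($l{\left(f,V \right)} = 0 - -32 = 0 + 32 = 32$)
$97 \left(-2 - l{\left(-2,0 \right)}\right) 5 \left(- 4 \left(1 + 4\right)\right) - 109 = 97 \left(-2 - 32\right) 5 \left(- 4 \left(1 + 4\right)\right) - 109 = 97 \left(-2 - 32\right) 5 \left(\left(-4\right) 5\right) - 109 = 97 \left(-34\right) 5 \left(-20\right) - 109 = 97 \left(\left(-170\right) \left(-20\right)\right) - 109 = 97 \cdot 3400 - 109 = 329800 - 109 = 329691$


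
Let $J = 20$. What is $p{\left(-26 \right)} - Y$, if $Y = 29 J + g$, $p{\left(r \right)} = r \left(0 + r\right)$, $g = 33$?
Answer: $63$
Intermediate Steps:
$p{\left(r \right)} = r^{2}$ ($p{\left(r \right)} = r r = r^{2}$)
$Y = 613$ ($Y = 29 \cdot 20 + 33 = 580 + 33 = 613$)
$p{\left(-26 \right)} - Y = \left(-26\right)^{2} - 613 = 676 - 613 = 63$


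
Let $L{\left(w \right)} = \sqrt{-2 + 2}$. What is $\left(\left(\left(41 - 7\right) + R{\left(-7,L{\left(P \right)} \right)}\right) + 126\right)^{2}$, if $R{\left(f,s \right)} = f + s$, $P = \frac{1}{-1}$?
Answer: $23409$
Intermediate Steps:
$P = -1$
$L{\left(w \right)} = 0$ ($L{\left(w \right)} = \sqrt{0} = 0$)
$\left(\left(\left(41 - 7\right) + R{\left(-7,L{\left(P \right)} \right)}\right) + 126\right)^{2} = \left(\left(\left(41 - 7\right) + \left(-7 + 0\right)\right) + 126\right)^{2} = \left(\left(34 - 7\right) + 126\right)^{2} = \left(27 + 126\right)^{2} = 153^{2} = 23409$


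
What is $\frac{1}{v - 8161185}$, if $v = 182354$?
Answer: $- \frac{1}{7978831} \approx -1.2533 \cdot 10^{-7}$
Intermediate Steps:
$\frac{1}{v - 8161185} = \frac{1}{182354 - 8161185} = \frac{1}{-7978831} = - \frac{1}{7978831}$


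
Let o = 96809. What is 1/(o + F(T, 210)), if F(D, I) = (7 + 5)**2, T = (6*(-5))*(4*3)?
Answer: 1/96953 ≈ 1.0314e-5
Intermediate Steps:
T = -360 (T = -30*12 = -360)
F(D, I) = 144 (F(D, I) = 12**2 = 144)
1/(o + F(T, 210)) = 1/(96809 + 144) = 1/96953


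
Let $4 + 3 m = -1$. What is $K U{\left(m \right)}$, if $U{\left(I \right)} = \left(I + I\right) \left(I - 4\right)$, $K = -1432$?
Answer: $- \frac{243440}{9} \approx -27049.0$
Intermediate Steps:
$m = - \frac{5}{3}$ ($m = - \frac{4}{3} + \frac{1}{3} \left(-1\right) = - \frac{4}{3} - \frac{1}{3} = - \frac{5}{3} \approx -1.6667$)
$U{\left(I \right)} = 2 I \left(-4 + I\right)$
$K U{\left(m \right)} = - 1432 \cdot 2 \left(- \frac{5}{3}\right) \left(-4 - \frac{5}{3}\right) = - 1432 \cdot 2 \left(- \frac{5}{3}\right) \left(- \frac{17}{3}\right) = \left(-1432\right) \frac{170}{9} = - \frac{243440}{9}$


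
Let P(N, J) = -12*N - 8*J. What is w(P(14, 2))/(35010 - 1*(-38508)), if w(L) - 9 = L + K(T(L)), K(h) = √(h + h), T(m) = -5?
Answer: -175/73518 + I*√10/73518 ≈ -0.0023804 + 4.3014e-5*I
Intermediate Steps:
K(h) = √2*√h (K(h) = √(2*h) = √2*√h)
w(L) = 9 + L + I*√10 (w(L) = 9 + (L + √2*√(-5)) = 9 + (L + √2*(I*√5)) = 9 + (L + I*√10) = 9 + L + I*√10)
w(P(14, 2))/(35010 - 1*(-38508)) = (9 + (-12*14 - 8*2) + I*√10)/(35010 - 1*(-38508)) = (9 + (-168 - 16) + I*√10)/(35010 + 38508) = (9 - 184 + I*√10)/73518 = (-175 + I*√10)*(1/73518) = -175/73518 + I*√10/73518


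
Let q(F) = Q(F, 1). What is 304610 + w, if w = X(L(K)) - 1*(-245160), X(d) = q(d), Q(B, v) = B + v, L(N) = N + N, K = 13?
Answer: 549797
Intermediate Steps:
L(N) = 2*N
q(F) = 1 + F (q(F) = F + 1 = 1 + F)
X(d) = 1 + d
w = 245187 (w = (1 + 2*13) - 1*(-245160) = (1 + 26) + 245160 = 27 + 245160 = 245187)
304610 + w = 304610 + 245187 = 549797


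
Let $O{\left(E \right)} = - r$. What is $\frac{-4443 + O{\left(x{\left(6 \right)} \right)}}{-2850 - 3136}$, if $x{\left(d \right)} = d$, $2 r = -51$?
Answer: $\frac{8835}{11972} \approx 0.73797$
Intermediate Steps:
$r = - \frac{51}{2}$ ($r = \frac{1}{2} \left(-51\right) = - \frac{51}{2} \approx -25.5$)
$O{\left(E \right)} = \frac{51}{2}$ ($O{\left(E \right)} = \left(-1\right) \left(- \frac{51}{2}\right) = \frac{51}{2}$)
$\frac{-4443 + O{\left(x{\left(6 \right)} \right)}}{-2850 - 3136} = \frac{-4443 + \frac{51}{2}}{-2850 - 3136} = - \frac{8835}{2 \left(-5986\right)} = \left(- \frac{8835}{2}\right) \left(- \frac{1}{5986}\right) = \frac{8835}{11972}$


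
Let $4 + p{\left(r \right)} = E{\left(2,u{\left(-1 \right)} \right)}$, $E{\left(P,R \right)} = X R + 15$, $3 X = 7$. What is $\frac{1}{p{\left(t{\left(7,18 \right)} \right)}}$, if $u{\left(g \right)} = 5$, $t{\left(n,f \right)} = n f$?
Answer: $\frac{3}{68} \approx 0.044118$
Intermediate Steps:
$t{\left(n,f \right)} = f n$
$X = \frac{7}{3}$ ($X = \frac{1}{3} \cdot 7 = \frac{7}{3} \approx 2.3333$)
$E{\left(P,R \right)} = 15 + \frac{7 R}{3}$ ($E{\left(P,R \right)} = \frac{7 R}{3} + 15 = 15 + \frac{7 R}{3}$)
$p{\left(r \right)} = \frac{68}{3}$ ($p{\left(r \right)} = -4 + \left(15 + \frac{7}{3} \cdot 5\right) = -4 + \left(15 + \frac{35}{3}\right) = -4 + \frac{80}{3} = \frac{68}{3}$)
$\frac{1}{p{\left(t{\left(7,18 \right)} \right)}} = \frac{1}{\frac{68}{3}} = \frac{3}{68}$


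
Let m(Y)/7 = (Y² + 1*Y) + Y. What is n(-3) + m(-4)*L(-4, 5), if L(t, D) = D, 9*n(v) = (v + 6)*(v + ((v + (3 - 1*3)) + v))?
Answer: 277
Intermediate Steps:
n(v) = v*(6 + v)/3 (n(v) = ((v + 6)*(v + ((v + (3 - 1*3)) + v)))/9 = ((6 + v)*(v + ((v + (3 - 3)) + v)))/9 = ((6 + v)*(v + ((v + 0) + v)))/9 = ((6 + v)*(v + (v + v)))/9 = ((6 + v)*(v + 2*v))/9 = ((6 + v)*(3*v))/9 = (3*v*(6 + v))/9 = v*(6 + v)/3)
m(Y) = 7*Y² + 14*Y (m(Y) = 7*((Y² + 1*Y) + Y) = 7*((Y² + Y) + Y) = 7*((Y + Y²) + Y) = 7*(Y² + 2*Y) = 7*Y² + 14*Y)
n(-3) + m(-4)*L(-4, 5) = (⅓)*(-3)*(6 - 3) + (7*(-4)*(2 - 4))*5 = (⅓)*(-3)*3 + (7*(-4)*(-2))*5 = -3 + 56*5 = -3 + 280 = 277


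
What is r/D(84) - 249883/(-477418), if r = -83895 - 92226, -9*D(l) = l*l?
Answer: 42139621925/187147856 ≈ 225.17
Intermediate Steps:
D(l) = -l²/9 (D(l) = -l*l/9 = -l²/9)
r = -176121
r/D(84) - 249883/(-477418) = -176121/((-⅑*84²)) - 249883/(-477418) = -176121/((-⅑*7056)) - 249883*(-1/477418) = -176121/(-784) + 249883/477418 = -176121*(-1/784) + 249883/477418 = 176121/784 + 249883/477418 = 42139621925/187147856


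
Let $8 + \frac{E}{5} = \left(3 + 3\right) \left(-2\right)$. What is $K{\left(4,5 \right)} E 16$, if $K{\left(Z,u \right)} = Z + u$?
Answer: $-14400$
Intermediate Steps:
$E = -100$ ($E = -40 + 5 \left(3 + 3\right) \left(-2\right) = -40 + 5 \cdot 6 \left(-2\right) = -40 + 5 \left(-12\right) = -40 - 60 = -100$)
$K{\left(4,5 \right)} E 16 = \left(4 + 5\right) \left(-100\right) 16 = 9 \left(-100\right) 16 = \left(-900\right) 16 = -14400$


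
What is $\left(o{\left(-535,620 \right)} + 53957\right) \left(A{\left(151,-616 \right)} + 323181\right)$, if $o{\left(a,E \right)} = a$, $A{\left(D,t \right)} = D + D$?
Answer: $17281108826$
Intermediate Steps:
$A{\left(D,t \right)} = 2 D$
$\left(o{\left(-535,620 \right)} + 53957\right) \left(A{\left(151,-616 \right)} + 323181\right) = \left(-535 + 53957\right) \left(2 \cdot 151 + 323181\right) = 53422 \left(302 + 323181\right) = 53422 \cdot 323483 = 17281108826$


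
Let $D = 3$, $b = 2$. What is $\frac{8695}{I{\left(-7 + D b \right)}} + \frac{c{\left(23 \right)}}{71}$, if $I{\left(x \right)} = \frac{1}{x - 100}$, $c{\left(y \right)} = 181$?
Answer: $- \frac{62351664}{71} \approx -8.7819 \cdot 10^{5}$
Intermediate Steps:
$I{\left(x \right)} = \frac{1}{-100 + x}$ ($I{\left(x \right)} = \frac{1}{x + \left(-101 + 1\right)} = \frac{1}{x - 100} = \frac{1}{-100 + x}$)
$\frac{8695}{I{\left(-7 + D b \right)}} + \frac{c{\left(23 \right)}}{71} = \frac{8695}{\frac{1}{-100 + \left(-7 + 3 \cdot 2\right)}} + \frac{181}{71} = \frac{8695}{\frac{1}{-100 + \left(-7 + 6\right)}} + 181 \cdot \frac{1}{71} = \frac{8695}{\frac{1}{-100 - 1}} + \frac{181}{71} = \frac{8695}{\frac{1}{-101}} + \frac{181}{71} = \frac{8695}{- \frac{1}{101}} + \frac{181}{71} = 8695 \left(-101\right) + \frac{181}{71} = -878195 + \frac{181}{71} = - \frac{62351664}{71}$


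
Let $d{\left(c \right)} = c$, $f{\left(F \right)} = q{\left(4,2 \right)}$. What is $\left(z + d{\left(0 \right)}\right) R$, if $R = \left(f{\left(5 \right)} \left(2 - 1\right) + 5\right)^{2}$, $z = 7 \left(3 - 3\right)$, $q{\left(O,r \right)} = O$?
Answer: $0$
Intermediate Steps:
$f{\left(F \right)} = 4$
$z = 0$ ($z = 7 \cdot 0 = 0$)
$R = 81$ ($R = \left(4 \left(2 - 1\right) + 5\right)^{2} = \left(4 \cdot 1 + 5\right)^{2} = \left(4 + 5\right)^{2} = 9^{2} = 81$)
$\left(z + d{\left(0 \right)}\right) R = \left(0 + 0\right) 81 = 0 \cdot 81 = 0$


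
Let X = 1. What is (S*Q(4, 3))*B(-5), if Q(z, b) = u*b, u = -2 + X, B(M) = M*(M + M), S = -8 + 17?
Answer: -1350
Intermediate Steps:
S = 9
B(M) = 2*M² (B(M) = M*(2*M) = 2*M²)
u = -1 (u = -2 + 1 = -1)
Q(z, b) = -b
(S*Q(4, 3))*B(-5) = (9*(-1*3))*(2*(-5)²) = (9*(-3))*(2*25) = -27*50 = -1350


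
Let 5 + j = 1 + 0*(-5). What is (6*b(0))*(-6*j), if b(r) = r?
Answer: 0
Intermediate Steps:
j = -4 (j = -5 + (1 + 0*(-5)) = -5 + (1 + 0) = -5 + 1 = -4)
(6*b(0))*(-6*j) = (6*0)*(-6*(-4)) = 0*24 = 0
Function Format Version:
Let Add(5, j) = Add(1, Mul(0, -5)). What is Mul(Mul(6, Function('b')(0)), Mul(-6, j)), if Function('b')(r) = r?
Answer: 0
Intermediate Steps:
j = -4 (j = Add(-5, Add(1, Mul(0, -5))) = Add(-5, Add(1, 0)) = Add(-5, 1) = -4)
Mul(Mul(6, Function('b')(0)), Mul(-6, j)) = Mul(Mul(6, 0), Mul(-6, -4)) = Mul(0, 24) = 0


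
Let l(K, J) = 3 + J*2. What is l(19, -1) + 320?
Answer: 321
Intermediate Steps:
l(K, J) = 3 + 2*J
l(19, -1) + 320 = (3 + 2*(-1)) + 320 = (3 - 2) + 320 = 1 + 320 = 321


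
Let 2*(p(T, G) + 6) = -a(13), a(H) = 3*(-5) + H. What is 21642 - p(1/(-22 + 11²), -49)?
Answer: 21647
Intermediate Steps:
a(H) = -15 + H
p(T, G) = -5 (p(T, G) = -6 + (-(-15 + 13))/2 = -6 + (-1*(-2))/2 = -6 + (½)*2 = -6 + 1 = -5)
21642 - p(1/(-22 + 11²), -49) = 21642 - 1*(-5) = 21642 + 5 = 21647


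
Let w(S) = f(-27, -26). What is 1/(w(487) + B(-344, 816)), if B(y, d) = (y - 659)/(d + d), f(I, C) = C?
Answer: -96/2555 ≈ -0.037573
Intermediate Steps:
w(S) = -26
B(y, d) = (-659 + y)/(2*d) (B(y, d) = (-659 + y)/((2*d)) = (-659 + y)*(1/(2*d)) = (-659 + y)/(2*d))
1/(w(487) + B(-344, 816)) = 1/(-26 + (½)*(-659 - 344)/816) = 1/(-26 + (½)*(1/816)*(-1003)) = 1/(-26 - 59/96) = 1/(-2555/96) = -96/2555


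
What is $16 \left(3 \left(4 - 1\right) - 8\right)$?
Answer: $16$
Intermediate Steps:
$16 \left(3 \left(4 - 1\right) - 8\right) = 16 \left(3 \cdot 3 - 8\right) = 16 \left(9 - 8\right) = 16 \cdot 1 = 16$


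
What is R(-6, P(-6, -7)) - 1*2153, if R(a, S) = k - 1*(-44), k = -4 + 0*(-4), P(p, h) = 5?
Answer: -2113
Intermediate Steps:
k = -4 (k = -4 + 0 = -4)
R(a, S) = 40 (R(a, S) = -4 - 1*(-44) = -4 + 44 = 40)
R(-6, P(-6, -7)) - 1*2153 = 40 - 1*2153 = 40 - 2153 = -2113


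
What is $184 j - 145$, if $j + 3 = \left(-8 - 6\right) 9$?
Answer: $-23881$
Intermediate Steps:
$j = -129$ ($j = -3 + \left(-8 - 6\right) 9 = -3 - 126 = -129$)
$184 j - 145 = 184 \left(-129\right) - 145 = -23736 - 145 = -23881$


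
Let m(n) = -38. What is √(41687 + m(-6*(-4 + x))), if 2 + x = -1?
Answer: √41649 ≈ 204.08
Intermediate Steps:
x = -3 (x = -2 - 1 = -3)
√(41687 + m(-6*(-4 + x))) = √(41687 - 38) = √41649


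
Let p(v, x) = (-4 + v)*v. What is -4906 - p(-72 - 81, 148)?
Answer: -28927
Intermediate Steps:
p(v, x) = v*(-4 + v)
-4906 - p(-72 - 81, 148) = -4906 - (-72 - 81)*(-4 + (-72 - 81)) = -4906 - (-153)*(-4 - 153) = -4906 - (-153)*(-157) = -4906 - 1*24021 = -4906 - 24021 = -28927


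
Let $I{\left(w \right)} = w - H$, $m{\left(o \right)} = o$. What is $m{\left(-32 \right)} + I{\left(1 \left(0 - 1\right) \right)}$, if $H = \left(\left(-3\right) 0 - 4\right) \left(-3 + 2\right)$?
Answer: $-37$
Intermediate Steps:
$H = 4$ ($H = \left(0 - 4\right) \left(-1\right) = \left(-4\right) \left(-1\right) = 4$)
$I{\left(w \right)} = -4 + w$ ($I{\left(w \right)} = w - 4 = -4 + w$)
$m{\left(-32 \right)} + I{\left(1 \left(0 - 1\right) \right)} = -32 - \left(4 - \left(0 - 1\right)\right) = -32 + \left(-4 + 1 \left(-1\right)\right) = -32 - 5 = -37$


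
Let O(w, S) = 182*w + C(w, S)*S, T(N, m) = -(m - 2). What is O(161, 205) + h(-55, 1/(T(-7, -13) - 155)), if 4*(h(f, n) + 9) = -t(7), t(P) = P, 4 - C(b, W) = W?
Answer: -47655/4 ≈ -11914.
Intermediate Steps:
C(b, W) = 4 - W
T(N, m) = 2 - m (T(N, m) = -(-2 + m) = 2 - m)
O(w, S) = 182*w + S*(4 - S) (O(w, S) = 182*w + (4 - S)*S = 182*w + S*(4 - S))
h(f, n) = -43/4 (h(f, n) = -9 + (-1*7)/4 = -9 + (¼)*(-7) = -9 - 7/4 = -43/4)
O(161, 205) + h(-55, 1/(T(-7, -13) - 155)) = (182*161 - 1*205*(-4 + 205)) - 43/4 = (29302 - 1*205*201) - 43/4 = (29302 - 41205) - 43/4 = -11903 - 43/4 = -47655/4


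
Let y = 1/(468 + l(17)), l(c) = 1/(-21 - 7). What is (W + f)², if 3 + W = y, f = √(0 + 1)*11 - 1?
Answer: 8417879001/171688609 ≈ 49.030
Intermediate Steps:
l(c) = -1/28 (l(c) = 1/(-28) = -1/28)
f = 10 (f = √1*11 - 1 = 1*11 - 1 = 11 - 1 = 10)
y = 28/13103 (y = 1/(468 - 1/28) = 1/(13103/28) = 28/13103 ≈ 0.0021369)
W = -39281/13103 (W = -3 + 28/13103 = -39281/13103 ≈ -2.9979)
(W + f)² = (-39281/13103 + 10)² = (91749/13103)² = 8417879001/171688609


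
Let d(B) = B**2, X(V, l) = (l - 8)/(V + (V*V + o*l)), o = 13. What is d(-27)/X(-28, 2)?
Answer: -95013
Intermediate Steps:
X(V, l) = (-8 + l)/(V + V**2 + 13*l) (X(V, l) = (l - 8)/(V + (V*V + 13*l)) = (-8 + l)/(V + (V**2 + 13*l)) = (-8 + l)/(V + V**2 + 13*l))
d(-27)/X(-28, 2) = (-27)**2/(((-8 + 2)/(-28 + (-28)**2 + 13*2))) = 729/((-6/(-28 + 784 + 26))) = 729/((-6/782)) = 729/(((1/782)*(-6))) = 729/(-3/391) = 729*(-391/3) = -95013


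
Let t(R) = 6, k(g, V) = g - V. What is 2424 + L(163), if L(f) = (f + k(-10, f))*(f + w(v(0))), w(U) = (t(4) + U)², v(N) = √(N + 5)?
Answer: 384 - 120*√5 ≈ 115.67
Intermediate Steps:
v(N) = √(5 + N)
w(U) = (6 + U)²
L(f) = -10*f - 10*(6 + √5)² (L(f) = (f + (-10 - f))*(f + (6 + √(5 + 0))²) = -10*(f + (6 + √5)²) = -10*f - 10*(6 + √5)²)
2424 + L(163) = 2424 + (-410 - 120*√5 - 10*163) = 2424 + (-410 - 120*√5 - 1630) = 2424 + (-2040 - 120*√5) = 384 - 120*√5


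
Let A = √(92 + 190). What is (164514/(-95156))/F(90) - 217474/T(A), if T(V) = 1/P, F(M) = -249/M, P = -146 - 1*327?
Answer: 203106005335229/1974487 ≈ 1.0287e+8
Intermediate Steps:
P = -473 (P = -146 - 327 = -473)
A = √282 ≈ 16.793
T(V) = -1/473 (T(V) = 1/(-473) = -1/473)
(164514/(-95156))/F(90) - 217474/T(A) = (164514/(-95156))/((-249/90)) - 217474/(-1/473) = (164514*(-1/95156))/((-249*1/90)) - 217474*(-473) = -82257/(47578*(-83/30)) + 102865202 = -82257/47578*(-30/83) + 102865202 = 1233855/1974487 + 102865202 = 203106005335229/1974487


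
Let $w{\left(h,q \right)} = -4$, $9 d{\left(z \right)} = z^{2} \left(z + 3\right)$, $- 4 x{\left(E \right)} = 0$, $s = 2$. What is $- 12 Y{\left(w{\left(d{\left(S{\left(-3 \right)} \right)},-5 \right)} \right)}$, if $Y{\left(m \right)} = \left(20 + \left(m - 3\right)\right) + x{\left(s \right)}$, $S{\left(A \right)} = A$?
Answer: $-156$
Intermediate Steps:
$x{\left(E \right)} = 0$ ($x{\left(E \right)} = \left(- \frac{1}{4}\right) 0 = 0$)
$d{\left(z \right)} = \frac{z^{2} \left(3 + z\right)}{9}$ ($d{\left(z \right)} = \frac{z^{2} \left(z + 3\right)}{9} = \frac{z^{2} \left(3 + z\right)}{9}$)
$Y{\left(m \right)} = 17 + m$ ($Y{\left(m \right)} = \left(20 + \left(m - 3\right)\right) + 0 = \left(20 + \left(-3 + m\right)\right) + 0 = \left(17 + m\right) + 0 = 17 + m$)
$- 12 Y{\left(w{\left(d{\left(S{\left(-3 \right)} \right)},-5 \right)} \right)} = - 12 \left(17 - 4\right) = \left(-12\right) 13 = -156$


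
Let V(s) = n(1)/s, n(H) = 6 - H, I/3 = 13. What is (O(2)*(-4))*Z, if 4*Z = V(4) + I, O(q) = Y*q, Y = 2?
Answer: -161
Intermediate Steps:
I = 39 (I = 3*13 = 39)
V(s) = 5/s (V(s) = (6 - 1*1)/s = (6 - 1)/s = 5/s)
O(q) = 2*q
Z = 161/16 (Z = (5/4 + 39)/4 = (¼)*(161/4) = 161/16 ≈ 10.063)
(O(2)*(-4))*Z = ((2*2)*(-4))*(161/16) = (4*(-4))*(161/16) = -16*161/16 = -161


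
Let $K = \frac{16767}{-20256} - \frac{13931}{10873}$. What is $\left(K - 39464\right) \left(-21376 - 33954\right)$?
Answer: $\frac{80156142232697245}{36707248} \approx 2.1837 \cdot 10^{9}$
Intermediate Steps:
$K = - \frac{154831309}{73414496}$ ($K = 16767 \left(- \frac{1}{20256}\right) - \frac{13931}{10873} = - \frac{5589}{6752} - \frac{13931}{10873} = - \frac{154831309}{73414496} \approx -2.109$)
$\left(K - 39464\right) \left(-21376 - 33954\right) = \left(- \frac{154831309}{73414496} - 39464\right) \left(-21376 - 33954\right) = \left(- \frac{2897384501453}{73414496}\right) \left(-55330\right) = \frac{80156142232697245}{36707248}$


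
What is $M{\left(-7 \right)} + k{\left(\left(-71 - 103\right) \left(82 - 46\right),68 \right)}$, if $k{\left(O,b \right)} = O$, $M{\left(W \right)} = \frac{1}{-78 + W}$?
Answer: $- \frac{532441}{85} \approx -6264.0$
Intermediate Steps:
$M{\left(-7 \right)} + k{\left(\left(-71 - 103\right) \left(82 - 46\right),68 \right)} = \frac{1}{-78 - 7} + \left(-71 - 103\right) \left(82 - 46\right) = \frac{1}{-85} - 6264 = - \frac{1}{85} - 6264 = - \frac{532441}{85}$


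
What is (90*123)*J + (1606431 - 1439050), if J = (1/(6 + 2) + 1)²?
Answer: 5804527/32 ≈ 1.8139e+5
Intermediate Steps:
J = 81/64 (J = (1/8 + 1)² = (⅛ + 1)² = (9/8)² = 81/64 ≈ 1.2656)
(90*123)*J + (1606431 - 1439050) = (90*123)*(81/64) + (1606431 - 1439050) = 11070*(81/64) + 167381 = 448335/32 + 167381 = 5804527/32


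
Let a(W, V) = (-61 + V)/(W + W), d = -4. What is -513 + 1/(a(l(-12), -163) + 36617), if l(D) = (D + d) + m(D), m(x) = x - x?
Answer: -18788111/36624 ≈ -513.00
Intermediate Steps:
m(x) = 0
l(D) = -4 + D (l(D) = (D - 4) + 0 = (-4 + D) + 0 = -4 + D)
a(W, V) = (-61 + V)/(2*W) (a(W, V) = (-61 + V)/((2*W)) = (-61 + V)*(1/(2*W)) = (-61 + V)/(2*W))
-513 + 1/(a(l(-12), -163) + 36617) = -513 + 1/((-61 - 163)/(2*(-4 - 12)) + 36617) = -513 + 1/((1/2)*(-224)/(-16) + 36617) = -513 + 1/((1/2)*(-1/16)*(-224) + 36617) = -513 + 1/(7 + 36617) = -513 + 1/36624 = -18788111/36624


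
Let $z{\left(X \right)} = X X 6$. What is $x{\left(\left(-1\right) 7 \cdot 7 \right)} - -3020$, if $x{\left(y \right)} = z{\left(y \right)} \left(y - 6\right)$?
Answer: $-789310$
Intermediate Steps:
$z{\left(X \right)} = 6 X^{2}$ ($z{\left(X \right)} = X^{2} \cdot 6 = 6 X^{2}$)
$x{\left(y \right)} = 6 y^{2} \left(-6 + y\right)$ ($x{\left(y \right)} = 6 y^{2} \left(y - 6\right) = 6 y^{2} \left(-6 + y\right)$)
$x{\left(\left(-1\right) 7 \cdot 7 \right)} - -3020 = 6 \left(\left(-1\right) 7 \cdot 7\right)^{2} \left(-6 + \left(-1\right) 7 \cdot 7\right) - -3020 = 6 \left(\left(-7\right) 7\right)^{2} \left(-6 - 49\right) + 3020 = 6 \left(-49\right)^{2} \left(-6 - 49\right) + 3020 = 6 \cdot 2401 \left(-55\right) + 3020 = -792330 + 3020 = -789310$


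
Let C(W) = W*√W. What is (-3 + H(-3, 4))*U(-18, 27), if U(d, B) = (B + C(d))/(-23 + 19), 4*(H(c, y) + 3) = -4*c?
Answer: 81/4 - 81*I*√2/2 ≈ 20.25 - 57.276*I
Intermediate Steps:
C(W) = W^(3/2)
H(c, y) = -3 - c (H(c, y) = -3 + (-4*c)/4 = -3 - c)
U(d, B) = -B/4 - d^(3/2)/4 (U(d, B) = (B + d^(3/2))/(-23 + 19) = (B + d^(3/2))/(-4) = (B + d^(3/2))*(-¼) = -B/4 - d^(3/2)/4)
(-3 + H(-3, 4))*U(-18, 27) = (-3 + (-3 - 1*(-3)))*(-¼*27 - (-27)*I*√2/2) = (-3 + (-3 + 3))*(-27/4 - (-27)*I*√2/2) = (-3 + 0)*(-27/4 + 27*I*√2/2) = -3*(-27/4 + 27*I*√2/2) = 81/4 - 81*I*√2/2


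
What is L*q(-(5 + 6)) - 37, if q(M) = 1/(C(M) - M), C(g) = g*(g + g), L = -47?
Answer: -9408/253 ≈ -37.186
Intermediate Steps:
C(g) = 2*g² (C(g) = g*(2*g) = 2*g²)
q(M) = 1/(-M + 2*M²) (q(M) = 1/(2*M² - M) = 1/(-M + 2*M²))
L*q(-(5 + 6)) - 37 = -47/(((-(5 + 6)))*(-1 + 2*(-(5 + 6)))) - 37 = -47/(((-1*11))*(-1 + 2*(-1*11))) - 37 = -47/((-11)*(-1 + 2*(-11))) - 37 = -(-47)/(11*(-1 - 22)) - 37 = -(-47)/(11*(-23)) - 37 = -(-47)*(-1)/(11*23) - 37 = -47*1/253 - 37 = -47/253 - 37 = -9408/253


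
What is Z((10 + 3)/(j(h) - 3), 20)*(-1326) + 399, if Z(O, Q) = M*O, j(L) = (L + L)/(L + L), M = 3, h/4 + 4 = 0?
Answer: 26256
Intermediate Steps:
h = -16 (h = -16 + 4*0 = -16 + 0 = -16)
j(L) = 1 (j(L) = (2*L)/((2*L)) = (2*L)*(1/(2*L)) = 1)
Z(O, Q) = 3*O
Z((10 + 3)/(j(h) - 3), 20)*(-1326) + 399 = (3*((10 + 3)/(1 - 3)))*(-1326) + 399 = (3*(13/(-2)))*(-1326) + 399 = (3*(13*(-1/2)))*(-1326) + 399 = (3*(-13/2))*(-1326) + 399 = -39/2*(-1326) + 399 = 25857 + 399 = 26256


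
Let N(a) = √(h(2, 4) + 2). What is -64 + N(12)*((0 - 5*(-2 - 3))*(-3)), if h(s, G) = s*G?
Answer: -64 - 75*√10 ≈ -301.17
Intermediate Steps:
h(s, G) = G*s
N(a) = √10 (N(a) = √(4*2 + 2) = √(8 + 2) = √10)
-64 + N(12)*((0 - 5*(-2 - 3))*(-3)) = -64 + √10*((0 - 5*(-2 - 3))*(-3)) = -64 + √10*((0 - 5*(-5))*(-3)) = -64 + √10*((0 + 25)*(-3)) = -64 + √10*(25*(-3)) = -64 + √10*(-75) = -64 - 75*√10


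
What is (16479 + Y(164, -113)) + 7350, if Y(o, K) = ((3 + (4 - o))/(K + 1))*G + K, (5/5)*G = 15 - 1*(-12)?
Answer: 2660431/112 ≈ 23754.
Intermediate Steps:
G = 27 (G = 15 - 1*(-12) = 15 + 12 = 27)
Y(o, K) = K + 27*(7 - o)/(1 + K) (Y(o, K) = ((3 + (4 - o))/(K + 1))*27 + K = ((7 - o)/(1 + K))*27 + K = 27*(7 - o)/(1 + K) + K = K + 27*(7 - o)/(1 + K))
(16479 + Y(164, -113)) + 7350 = (16479 + (189 - 113 + (-113)**2 - 27*164)/(1 - 113)) + 7350 = (16479 + (189 - 113 + 12769 - 4428)/(-112)) + 7350 = (16479 - 1/112*8417) + 7350 = (16479 - 8417/112) + 7350 = 1837231/112 + 7350 = 2660431/112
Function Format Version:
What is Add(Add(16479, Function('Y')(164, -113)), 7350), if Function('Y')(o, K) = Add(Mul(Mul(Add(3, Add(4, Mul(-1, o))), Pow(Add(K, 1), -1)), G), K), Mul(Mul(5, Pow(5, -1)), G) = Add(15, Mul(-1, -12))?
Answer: Rational(2660431, 112) ≈ 23754.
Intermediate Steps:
G = 27 (G = Add(15, Mul(-1, -12)) = Add(15, 12) = 27)
Function('Y')(o, K) = Add(K, Mul(27, Pow(Add(1, K), -1), Add(7, Mul(-1, o)))) (Function('Y')(o, K) = Add(Mul(Mul(Add(3, Add(4, Mul(-1, o))), Pow(Add(K, 1), -1)), 27), K) = Add(Mul(Mul(Add(7, Mul(-1, o)), Pow(Add(1, K), -1)), 27), K) = Add(Mul(Mul(Pow(Add(1, K), -1), Add(7, Mul(-1, o))), 27), K) = Add(Mul(27, Pow(Add(1, K), -1), Add(7, Mul(-1, o))), K) = Add(K, Mul(27, Pow(Add(1, K), -1), Add(7, Mul(-1, o)))))
Add(Add(16479, Function('Y')(164, -113)), 7350) = Add(Add(16479, Mul(Pow(Add(1, -113), -1), Add(189, -113, Pow(-113, 2), Mul(-27, 164)))), 7350) = Add(Add(16479, Mul(Pow(-112, -1), Add(189, -113, 12769, -4428))), 7350) = Add(Add(16479, Mul(Rational(-1, 112), 8417)), 7350) = Add(Add(16479, Rational(-8417, 112)), 7350) = Add(Rational(1837231, 112), 7350) = Rational(2660431, 112)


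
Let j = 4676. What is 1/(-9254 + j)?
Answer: -1/4578 ≈ -0.00021844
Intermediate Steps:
1/(-9254 + j) = 1/(-9254 + 4676) = 1/(-4578) = -1/4578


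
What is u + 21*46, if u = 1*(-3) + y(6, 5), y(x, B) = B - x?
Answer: 962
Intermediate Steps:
u = -4 (u = 1*(-3) + (5 - 1*6) = -3 + (5 - 6) = -3 - 1 = -4)
u + 21*46 = -4 + 21*46 = -4 + 966 = 962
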